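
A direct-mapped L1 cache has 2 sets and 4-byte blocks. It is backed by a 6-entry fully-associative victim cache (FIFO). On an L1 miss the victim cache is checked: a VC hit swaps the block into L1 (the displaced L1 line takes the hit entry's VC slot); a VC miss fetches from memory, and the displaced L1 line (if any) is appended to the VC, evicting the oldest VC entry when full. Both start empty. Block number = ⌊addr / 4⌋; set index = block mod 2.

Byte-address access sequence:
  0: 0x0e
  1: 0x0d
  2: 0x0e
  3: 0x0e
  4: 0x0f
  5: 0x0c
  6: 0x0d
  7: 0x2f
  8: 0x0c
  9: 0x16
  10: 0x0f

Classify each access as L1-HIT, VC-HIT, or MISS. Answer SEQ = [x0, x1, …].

0: 0xe (blk 3, set 1) → MISS  vc=[]
1: 0xd (blk 3, set 1) → L1-HIT  vc=[]
2: 0xe (blk 3, set 1) → L1-HIT  vc=[]
3: 0xe (blk 3, set 1) → L1-HIT  vc=[]
4: 0xf (blk 3, set 1) → L1-HIT  vc=[]
5: 0xc (blk 3, set 1) → L1-HIT  vc=[]
6: 0xd (blk 3, set 1) → L1-HIT  vc=[]
7: 0x2f (blk 11, set 1) → MISS  vc=[3]
8: 0xc (blk 3, set 1) → VC-HIT  vc=[11]
9: 0x16 (blk 5, set 1) → MISS  vc=[11, 3]
10: 0xf (blk 3, set 1) → VC-HIT  vc=[11, 5]

SEQ = [MISS, L1-HIT, L1-HIT, L1-HIT, L1-HIT, L1-HIT, L1-HIT, MISS, VC-HIT, MISS, VC-HIT]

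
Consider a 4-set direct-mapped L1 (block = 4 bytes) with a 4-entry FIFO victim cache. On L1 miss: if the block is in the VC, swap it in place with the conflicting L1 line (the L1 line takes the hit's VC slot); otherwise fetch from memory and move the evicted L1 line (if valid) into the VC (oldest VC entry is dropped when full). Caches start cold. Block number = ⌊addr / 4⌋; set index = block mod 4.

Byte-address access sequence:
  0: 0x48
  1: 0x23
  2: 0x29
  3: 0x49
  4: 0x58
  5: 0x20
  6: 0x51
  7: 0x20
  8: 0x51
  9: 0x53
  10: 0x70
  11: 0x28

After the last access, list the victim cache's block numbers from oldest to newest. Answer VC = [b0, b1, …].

0: 0x48 (blk 18, set 2) → MISS  vc=[]
1: 0x23 (blk 8, set 0) → MISS  vc=[]
2: 0x29 (blk 10, set 2) → MISS  vc=[18]
3: 0x49 (blk 18, set 2) → VC-HIT  vc=[10]
4: 0x58 (blk 22, set 2) → MISS  vc=[10, 18]
5: 0x20 (blk 8, set 0) → L1-HIT  vc=[10, 18]
6: 0x51 (blk 20, set 0) → MISS  vc=[10, 18, 8]
7: 0x20 (blk 8, set 0) → VC-HIT  vc=[10, 18, 20]
8: 0x51 (blk 20, set 0) → VC-HIT  vc=[10, 18, 8]
9: 0x53 (blk 20, set 0) → L1-HIT  vc=[10, 18, 8]
10: 0x70 (blk 28, set 0) → MISS  vc=[10, 18, 8, 20]
11: 0x28 (blk 10, set 2) → VC-HIT  vc=[22, 18, 8, 20]

VC = [22, 18, 8, 20]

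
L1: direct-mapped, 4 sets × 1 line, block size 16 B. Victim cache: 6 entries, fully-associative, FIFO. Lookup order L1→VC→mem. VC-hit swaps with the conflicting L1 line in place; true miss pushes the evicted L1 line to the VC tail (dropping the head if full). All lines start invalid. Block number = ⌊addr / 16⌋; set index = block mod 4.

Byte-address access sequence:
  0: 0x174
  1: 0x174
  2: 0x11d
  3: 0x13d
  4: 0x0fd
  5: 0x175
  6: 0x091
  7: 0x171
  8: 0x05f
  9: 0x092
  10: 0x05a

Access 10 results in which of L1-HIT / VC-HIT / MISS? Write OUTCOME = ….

OUTCOME = VC-HIT

  [0] addr=0x174 blk=23 s=3: MISS | VC []
  [1] addr=0x174 blk=23 s=3: L1-HIT | VC []
  [2] addr=0x11d blk=17 s=1: MISS | VC []
  [3] addr=0x13d blk=19 s=3: MISS | VC [23]
  [4] addr=0xfd blk=15 s=3: MISS | VC [23, 19]
  [5] addr=0x175 blk=23 s=3: VC-HIT | VC [15, 19]
  [6] addr=0x91 blk=9 s=1: MISS | VC [15, 19, 17]
  [7] addr=0x171 blk=23 s=3: L1-HIT | VC [15, 19, 17]
  [8] addr=0x5f blk=5 s=1: MISS | VC [15, 19, 17, 9]
  [9] addr=0x92 blk=9 s=1: VC-HIT | VC [15, 19, 17, 5]
  [10] addr=0x5a blk=5 s=1: VC-HIT | VC [15, 19, 17, 9]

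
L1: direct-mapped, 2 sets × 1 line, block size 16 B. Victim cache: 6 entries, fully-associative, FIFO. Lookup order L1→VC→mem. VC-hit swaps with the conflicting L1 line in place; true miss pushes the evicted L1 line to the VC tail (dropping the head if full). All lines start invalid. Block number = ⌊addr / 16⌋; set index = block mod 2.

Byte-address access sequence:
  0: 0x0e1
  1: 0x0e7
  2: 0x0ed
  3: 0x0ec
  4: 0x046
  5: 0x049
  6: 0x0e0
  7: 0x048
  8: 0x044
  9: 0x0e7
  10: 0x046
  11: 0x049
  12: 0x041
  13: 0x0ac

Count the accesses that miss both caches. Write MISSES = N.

#0 0xe1→b14/s0 MISS; vc=[]
#1 0xe7→b14/s0 L1-HIT; vc=[]
#2 0xed→b14/s0 L1-HIT; vc=[]
#3 0xec→b14/s0 L1-HIT; vc=[]
#4 0x46→b4/s0 MISS; vc=[14]
#5 0x49→b4/s0 L1-HIT; vc=[14]
#6 0xe0→b14/s0 VC-HIT; vc=[4]
#7 0x48→b4/s0 VC-HIT; vc=[14]
#8 0x44→b4/s0 L1-HIT; vc=[14]
#9 0xe7→b14/s0 VC-HIT; vc=[4]
#10 0x46→b4/s0 VC-HIT; vc=[14]
#11 0x49→b4/s0 L1-HIT; vc=[14]
#12 0x41→b4/s0 L1-HIT; vc=[14]
#13 0xac→b10/s0 MISS; vc=[14,4]

MISSES = 3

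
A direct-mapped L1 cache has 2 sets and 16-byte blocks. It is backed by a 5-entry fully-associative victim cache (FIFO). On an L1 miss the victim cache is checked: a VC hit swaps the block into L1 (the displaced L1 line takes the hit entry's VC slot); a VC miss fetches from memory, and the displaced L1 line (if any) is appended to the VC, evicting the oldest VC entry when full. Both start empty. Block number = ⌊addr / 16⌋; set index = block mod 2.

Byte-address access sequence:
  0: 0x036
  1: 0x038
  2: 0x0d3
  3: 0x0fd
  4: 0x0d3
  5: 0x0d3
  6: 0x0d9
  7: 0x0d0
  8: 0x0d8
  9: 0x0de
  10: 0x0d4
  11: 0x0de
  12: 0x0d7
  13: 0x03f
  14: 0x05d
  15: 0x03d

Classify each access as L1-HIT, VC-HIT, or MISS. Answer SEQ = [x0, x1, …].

SEQ = [MISS, L1-HIT, MISS, MISS, VC-HIT, L1-HIT, L1-HIT, L1-HIT, L1-HIT, L1-HIT, L1-HIT, L1-HIT, L1-HIT, VC-HIT, MISS, VC-HIT]

  [0] addr=0x36 blk=3 s=1: MISS | VC []
  [1] addr=0x38 blk=3 s=1: L1-HIT | VC []
  [2] addr=0xd3 blk=13 s=1: MISS | VC [3]
  [3] addr=0xfd blk=15 s=1: MISS | VC [3, 13]
  [4] addr=0xd3 blk=13 s=1: VC-HIT | VC [3, 15]
  [5] addr=0xd3 blk=13 s=1: L1-HIT | VC [3, 15]
  [6] addr=0xd9 blk=13 s=1: L1-HIT | VC [3, 15]
  [7] addr=0xd0 blk=13 s=1: L1-HIT | VC [3, 15]
  [8] addr=0xd8 blk=13 s=1: L1-HIT | VC [3, 15]
  [9] addr=0xde blk=13 s=1: L1-HIT | VC [3, 15]
  [10] addr=0xd4 blk=13 s=1: L1-HIT | VC [3, 15]
  [11] addr=0xde blk=13 s=1: L1-HIT | VC [3, 15]
  [12] addr=0xd7 blk=13 s=1: L1-HIT | VC [3, 15]
  [13] addr=0x3f blk=3 s=1: VC-HIT | VC [13, 15]
  [14] addr=0x5d blk=5 s=1: MISS | VC [13, 15, 3]
  [15] addr=0x3d blk=3 s=1: VC-HIT | VC [13, 15, 5]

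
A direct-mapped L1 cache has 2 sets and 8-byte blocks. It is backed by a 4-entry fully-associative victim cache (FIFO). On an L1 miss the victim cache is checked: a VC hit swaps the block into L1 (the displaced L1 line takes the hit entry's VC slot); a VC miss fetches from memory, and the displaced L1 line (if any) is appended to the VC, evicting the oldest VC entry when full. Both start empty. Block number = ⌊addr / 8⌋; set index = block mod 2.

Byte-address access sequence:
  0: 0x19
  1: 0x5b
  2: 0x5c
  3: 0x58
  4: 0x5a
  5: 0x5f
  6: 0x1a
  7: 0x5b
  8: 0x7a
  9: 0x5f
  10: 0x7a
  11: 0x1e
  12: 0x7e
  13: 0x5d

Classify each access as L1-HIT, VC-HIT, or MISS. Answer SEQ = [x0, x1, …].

  [0] addr=0x19 blk=3 s=1: MISS | VC []
  [1] addr=0x5b blk=11 s=1: MISS | VC [3]
  [2] addr=0x5c blk=11 s=1: L1-HIT | VC [3]
  [3] addr=0x58 blk=11 s=1: L1-HIT | VC [3]
  [4] addr=0x5a blk=11 s=1: L1-HIT | VC [3]
  [5] addr=0x5f blk=11 s=1: L1-HIT | VC [3]
  [6] addr=0x1a blk=3 s=1: VC-HIT | VC [11]
  [7] addr=0x5b blk=11 s=1: VC-HIT | VC [3]
  [8] addr=0x7a blk=15 s=1: MISS | VC [3, 11]
  [9] addr=0x5f blk=11 s=1: VC-HIT | VC [3, 15]
  [10] addr=0x7a blk=15 s=1: VC-HIT | VC [3, 11]
  [11] addr=0x1e blk=3 s=1: VC-HIT | VC [15, 11]
  [12] addr=0x7e blk=15 s=1: VC-HIT | VC [3, 11]
  [13] addr=0x5d blk=11 s=1: VC-HIT | VC [3, 15]

SEQ = [MISS, MISS, L1-HIT, L1-HIT, L1-HIT, L1-HIT, VC-HIT, VC-HIT, MISS, VC-HIT, VC-HIT, VC-HIT, VC-HIT, VC-HIT]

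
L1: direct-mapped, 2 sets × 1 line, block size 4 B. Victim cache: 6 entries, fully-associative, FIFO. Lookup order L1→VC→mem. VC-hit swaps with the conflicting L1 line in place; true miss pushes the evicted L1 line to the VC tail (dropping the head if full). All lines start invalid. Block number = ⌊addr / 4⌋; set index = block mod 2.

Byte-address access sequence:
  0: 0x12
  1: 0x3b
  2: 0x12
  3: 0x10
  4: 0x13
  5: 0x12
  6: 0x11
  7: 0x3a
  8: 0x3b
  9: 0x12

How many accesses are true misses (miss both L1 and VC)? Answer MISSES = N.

0: 0x12 (blk 4, set 0) → MISS  vc=[]
1: 0x3b (blk 14, set 0) → MISS  vc=[4]
2: 0x12 (blk 4, set 0) → VC-HIT  vc=[14]
3: 0x10 (blk 4, set 0) → L1-HIT  vc=[14]
4: 0x13 (blk 4, set 0) → L1-HIT  vc=[14]
5: 0x12 (blk 4, set 0) → L1-HIT  vc=[14]
6: 0x11 (blk 4, set 0) → L1-HIT  vc=[14]
7: 0x3a (blk 14, set 0) → VC-HIT  vc=[4]
8: 0x3b (blk 14, set 0) → L1-HIT  vc=[4]
9: 0x12 (blk 4, set 0) → VC-HIT  vc=[14]

MISSES = 2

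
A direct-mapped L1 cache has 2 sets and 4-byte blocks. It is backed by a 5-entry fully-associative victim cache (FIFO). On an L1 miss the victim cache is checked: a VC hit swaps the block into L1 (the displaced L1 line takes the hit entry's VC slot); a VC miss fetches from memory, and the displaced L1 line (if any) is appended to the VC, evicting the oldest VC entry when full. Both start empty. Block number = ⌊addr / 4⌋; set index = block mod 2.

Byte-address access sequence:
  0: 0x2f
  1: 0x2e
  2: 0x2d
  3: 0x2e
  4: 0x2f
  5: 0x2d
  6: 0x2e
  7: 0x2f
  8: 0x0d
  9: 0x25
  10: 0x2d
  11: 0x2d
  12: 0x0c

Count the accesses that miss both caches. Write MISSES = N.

  [0] addr=0x2f blk=11 s=1: MISS | VC []
  [1] addr=0x2e blk=11 s=1: L1-HIT | VC []
  [2] addr=0x2d blk=11 s=1: L1-HIT | VC []
  [3] addr=0x2e blk=11 s=1: L1-HIT | VC []
  [4] addr=0x2f blk=11 s=1: L1-HIT | VC []
  [5] addr=0x2d blk=11 s=1: L1-HIT | VC []
  [6] addr=0x2e blk=11 s=1: L1-HIT | VC []
  [7] addr=0x2f blk=11 s=1: L1-HIT | VC []
  [8] addr=0xd blk=3 s=1: MISS | VC [11]
  [9] addr=0x25 blk=9 s=1: MISS | VC [11, 3]
  [10] addr=0x2d blk=11 s=1: VC-HIT | VC [9, 3]
  [11] addr=0x2d blk=11 s=1: L1-HIT | VC [9, 3]
  [12] addr=0xc blk=3 s=1: VC-HIT | VC [9, 11]

MISSES = 3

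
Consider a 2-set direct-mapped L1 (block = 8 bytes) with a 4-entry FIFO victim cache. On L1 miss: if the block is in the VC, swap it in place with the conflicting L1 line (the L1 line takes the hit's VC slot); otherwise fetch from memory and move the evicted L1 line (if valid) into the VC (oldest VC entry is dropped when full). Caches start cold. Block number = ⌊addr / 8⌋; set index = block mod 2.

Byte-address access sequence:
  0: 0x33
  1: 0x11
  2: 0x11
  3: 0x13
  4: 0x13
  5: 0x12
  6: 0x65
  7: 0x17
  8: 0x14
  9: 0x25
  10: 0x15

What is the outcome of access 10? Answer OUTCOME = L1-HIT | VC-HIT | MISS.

#0 0x33→b6/s0 MISS; vc=[]
#1 0x11→b2/s0 MISS; vc=[6]
#2 0x11→b2/s0 L1-HIT; vc=[6]
#3 0x13→b2/s0 L1-HIT; vc=[6]
#4 0x13→b2/s0 L1-HIT; vc=[6]
#5 0x12→b2/s0 L1-HIT; vc=[6]
#6 0x65→b12/s0 MISS; vc=[6,2]
#7 0x17→b2/s0 VC-HIT; vc=[6,12]
#8 0x14→b2/s0 L1-HIT; vc=[6,12]
#9 0x25→b4/s0 MISS; vc=[6,12,2]
#10 0x15→b2/s0 VC-HIT; vc=[6,12,4]

OUTCOME = VC-HIT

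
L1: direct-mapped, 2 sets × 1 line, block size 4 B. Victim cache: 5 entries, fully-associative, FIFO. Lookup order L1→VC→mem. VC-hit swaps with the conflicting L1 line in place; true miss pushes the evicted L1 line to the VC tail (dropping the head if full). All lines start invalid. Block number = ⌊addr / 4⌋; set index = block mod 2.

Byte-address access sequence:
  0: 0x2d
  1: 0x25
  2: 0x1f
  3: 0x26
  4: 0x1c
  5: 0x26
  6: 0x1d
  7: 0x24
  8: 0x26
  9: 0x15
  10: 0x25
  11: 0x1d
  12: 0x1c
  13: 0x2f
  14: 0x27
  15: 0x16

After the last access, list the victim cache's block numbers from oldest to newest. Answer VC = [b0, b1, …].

#0 0x2d→b11/s1 MISS; vc=[]
#1 0x25→b9/s1 MISS; vc=[11]
#2 0x1f→b7/s1 MISS; vc=[11,9]
#3 0x26→b9/s1 VC-HIT; vc=[11,7]
#4 0x1c→b7/s1 VC-HIT; vc=[11,9]
#5 0x26→b9/s1 VC-HIT; vc=[11,7]
#6 0x1d→b7/s1 VC-HIT; vc=[11,9]
#7 0x24→b9/s1 VC-HIT; vc=[11,7]
#8 0x26→b9/s1 L1-HIT; vc=[11,7]
#9 0x15→b5/s1 MISS; vc=[11,7,9]
#10 0x25→b9/s1 VC-HIT; vc=[11,7,5]
#11 0x1d→b7/s1 VC-HIT; vc=[11,9,5]
#12 0x1c→b7/s1 L1-HIT; vc=[11,9,5]
#13 0x2f→b11/s1 VC-HIT; vc=[7,9,5]
#14 0x27→b9/s1 VC-HIT; vc=[7,11,5]
#15 0x16→b5/s1 VC-HIT; vc=[7,11,9]

VC = [7, 11, 9]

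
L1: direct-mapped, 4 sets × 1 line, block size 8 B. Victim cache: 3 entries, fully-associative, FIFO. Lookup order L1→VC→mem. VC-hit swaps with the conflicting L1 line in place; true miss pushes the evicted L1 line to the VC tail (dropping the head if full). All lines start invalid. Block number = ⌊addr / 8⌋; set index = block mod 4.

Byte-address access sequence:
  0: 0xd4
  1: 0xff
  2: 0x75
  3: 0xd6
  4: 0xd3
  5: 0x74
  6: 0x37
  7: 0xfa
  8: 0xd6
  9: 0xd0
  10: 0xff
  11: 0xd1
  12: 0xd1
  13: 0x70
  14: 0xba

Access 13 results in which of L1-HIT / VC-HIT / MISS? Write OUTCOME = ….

OUTCOME = VC-HIT

  [0] addr=0xd4 blk=26 s=2: MISS | VC []
  [1] addr=0xff blk=31 s=3: MISS | VC []
  [2] addr=0x75 blk=14 s=2: MISS | VC [26]
  [3] addr=0xd6 blk=26 s=2: VC-HIT | VC [14]
  [4] addr=0xd3 blk=26 s=2: L1-HIT | VC [14]
  [5] addr=0x74 blk=14 s=2: VC-HIT | VC [26]
  [6] addr=0x37 blk=6 s=2: MISS | VC [26, 14]
  [7] addr=0xfa blk=31 s=3: L1-HIT | VC [26, 14]
  [8] addr=0xd6 blk=26 s=2: VC-HIT | VC [6, 14]
  [9] addr=0xd0 blk=26 s=2: L1-HIT | VC [6, 14]
  [10] addr=0xff blk=31 s=3: L1-HIT | VC [6, 14]
  [11] addr=0xd1 blk=26 s=2: L1-HIT | VC [6, 14]
  [12] addr=0xd1 blk=26 s=2: L1-HIT | VC [6, 14]
  [13] addr=0x70 blk=14 s=2: VC-HIT | VC [6, 26]
  [14] addr=0xba blk=23 s=3: MISS | VC [6, 26, 31]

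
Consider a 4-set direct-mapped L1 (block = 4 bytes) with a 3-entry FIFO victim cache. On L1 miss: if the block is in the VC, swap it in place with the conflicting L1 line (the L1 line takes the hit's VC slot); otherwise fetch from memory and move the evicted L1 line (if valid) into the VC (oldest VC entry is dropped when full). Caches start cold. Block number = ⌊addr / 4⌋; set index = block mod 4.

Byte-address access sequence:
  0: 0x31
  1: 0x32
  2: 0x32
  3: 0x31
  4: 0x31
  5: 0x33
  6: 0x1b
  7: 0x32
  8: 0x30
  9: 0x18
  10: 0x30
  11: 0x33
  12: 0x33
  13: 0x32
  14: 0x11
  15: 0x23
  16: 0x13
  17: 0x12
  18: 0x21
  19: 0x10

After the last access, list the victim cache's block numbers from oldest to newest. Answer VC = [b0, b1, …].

0: 0x31 (blk 12, set 0) → MISS  vc=[]
1: 0x32 (blk 12, set 0) → L1-HIT  vc=[]
2: 0x32 (blk 12, set 0) → L1-HIT  vc=[]
3: 0x31 (blk 12, set 0) → L1-HIT  vc=[]
4: 0x31 (blk 12, set 0) → L1-HIT  vc=[]
5: 0x33 (blk 12, set 0) → L1-HIT  vc=[]
6: 0x1b (blk 6, set 2) → MISS  vc=[]
7: 0x32 (blk 12, set 0) → L1-HIT  vc=[]
8: 0x30 (blk 12, set 0) → L1-HIT  vc=[]
9: 0x18 (blk 6, set 2) → L1-HIT  vc=[]
10: 0x30 (blk 12, set 0) → L1-HIT  vc=[]
11: 0x33 (blk 12, set 0) → L1-HIT  vc=[]
12: 0x33 (blk 12, set 0) → L1-HIT  vc=[]
13: 0x32 (blk 12, set 0) → L1-HIT  vc=[]
14: 0x11 (blk 4, set 0) → MISS  vc=[12]
15: 0x23 (blk 8, set 0) → MISS  vc=[12, 4]
16: 0x13 (blk 4, set 0) → VC-HIT  vc=[12, 8]
17: 0x12 (blk 4, set 0) → L1-HIT  vc=[12, 8]
18: 0x21 (blk 8, set 0) → VC-HIT  vc=[12, 4]
19: 0x10 (blk 4, set 0) → VC-HIT  vc=[12, 8]

VC = [12, 8]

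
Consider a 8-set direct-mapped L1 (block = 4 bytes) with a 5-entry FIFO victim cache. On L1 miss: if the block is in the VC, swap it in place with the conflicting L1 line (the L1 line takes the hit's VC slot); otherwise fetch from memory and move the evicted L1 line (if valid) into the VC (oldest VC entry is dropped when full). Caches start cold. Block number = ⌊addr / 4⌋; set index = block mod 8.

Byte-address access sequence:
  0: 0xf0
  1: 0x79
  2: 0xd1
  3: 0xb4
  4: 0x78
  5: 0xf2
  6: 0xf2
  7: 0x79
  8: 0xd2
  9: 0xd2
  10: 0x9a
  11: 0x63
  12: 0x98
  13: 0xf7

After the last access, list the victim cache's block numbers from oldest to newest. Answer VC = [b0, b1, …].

0: 0xf0 (blk 60, set 4) → MISS  vc=[]
1: 0x79 (blk 30, set 6) → MISS  vc=[]
2: 0xd1 (blk 52, set 4) → MISS  vc=[60]
3: 0xb4 (blk 45, set 5) → MISS  vc=[60]
4: 0x78 (blk 30, set 6) → L1-HIT  vc=[60]
5: 0xf2 (blk 60, set 4) → VC-HIT  vc=[52]
6: 0xf2 (blk 60, set 4) → L1-HIT  vc=[52]
7: 0x79 (blk 30, set 6) → L1-HIT  vc=[52]
8: 0xd2 (blk 52, set 4) → VC-HIT  vc=[60]
9: 0xd2 (blk 52, set 4) → L1-HIT  vc=[60]
10: 0x9a (blk 38, set 6) → MISS  vc=[60, 30]
11: 0x63 (blk 24, set 0) → MISS  vc=[60, 30]
12: 0x98 (blk 38, set 6) → L1-HIT  vc=[60, 30]
13: 0xf7 (blk 61, set 5) → MISS  vc=[60, 30, 45]

VC = [60, 30, 45]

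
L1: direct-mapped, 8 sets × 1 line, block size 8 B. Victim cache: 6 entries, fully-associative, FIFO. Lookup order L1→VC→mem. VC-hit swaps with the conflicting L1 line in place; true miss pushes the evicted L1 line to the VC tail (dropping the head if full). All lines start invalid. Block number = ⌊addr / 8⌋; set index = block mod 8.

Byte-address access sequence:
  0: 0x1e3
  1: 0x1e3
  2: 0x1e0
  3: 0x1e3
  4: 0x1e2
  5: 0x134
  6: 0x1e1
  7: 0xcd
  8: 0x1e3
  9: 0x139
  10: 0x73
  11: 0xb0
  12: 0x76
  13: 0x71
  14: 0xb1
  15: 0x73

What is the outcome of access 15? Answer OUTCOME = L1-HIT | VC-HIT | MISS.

OUTCOME = VC-HIT

  [0] addr=0x1e3 blk=60 s=4: MISS | VC []
  [1] addr=0x1e3 blk=60 s=4: L1-HIT | VC []
  [2] addr=0x1e0 blk=60 s=4: L1-HIT | VC []
  [3] addr=0x1e3 blk=60 s=4: L1-HIT | VC []
  [4] addr=0x1e2 blk=60 s=4: L1-HIT | VC []
  [5] addr=0x134 blk=38 s=6: MISS | VC []
  [6] addr=0x1e1 blk=60 s=4: L1-HIT | VC []
  [7] addr=0xcd blk=25 s=1: MISS | VC []
  [8] addr=0x1e3 blk=60 s=4: L1-HIT | VC []
  [9] addr=0x139 blk=39 s=7: MISS | VC []
  [10] addr=0x73 blk=14 s=6: MISS | VC [38]
  [11] addr=0xb0 blk=22 s=6: MISS | VC [38, 14]
  [12] addr=0x76 blk=14 s=6: VC-HIT | VC [38, 22]
  [13] addr=0x71 blk=14 s=6: L1-HIT | VC [38, 22]
  [14] addr=0xb1 blk=22 s=6: VC-HIT | VC [38, 14]
  [15] addr=0x73 blk=14 s=6: VC-HIT | VC [38, 22]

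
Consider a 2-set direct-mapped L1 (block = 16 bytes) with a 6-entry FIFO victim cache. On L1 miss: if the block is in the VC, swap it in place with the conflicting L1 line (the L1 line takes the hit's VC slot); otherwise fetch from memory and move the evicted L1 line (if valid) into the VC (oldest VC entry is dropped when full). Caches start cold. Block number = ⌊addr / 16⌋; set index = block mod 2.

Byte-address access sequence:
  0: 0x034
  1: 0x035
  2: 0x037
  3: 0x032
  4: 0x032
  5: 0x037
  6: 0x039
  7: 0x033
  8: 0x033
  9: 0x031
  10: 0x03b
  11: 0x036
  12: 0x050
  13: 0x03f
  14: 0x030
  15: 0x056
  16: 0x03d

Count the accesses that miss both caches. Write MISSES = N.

  [0] addr=0x34 blk=3 s=1: MISS | VC []
  [1] addr=0x35 blk=3 s=1: L1-HIT | VC []
  [2] addr=0x37 blk=3 s=1: L1-HIT | VC []
  [3] addr=0x32 blk=3 s=1: L1-HIT | VC []
  [4] addr=0x32 blk=3 s=1: L1-HIT | VC []
  [5] addr=0x37 blk=3 s=1: L1-HIT | VC []
  [6] addr=0x39 blk=3 s=1: L1-HIT | VC []
  [7] addr=0x33 blk=3 s=1: L1-HIT | VC []
  [8] addr=0x33 blk=3 s=1: L1-HIT | VC []
  [9] addr=0x31 blk=3 s=1: L1-HIT | VC []
  [10] addr=0x3b blk=3 s=1: L1-HIT | VC []
  [11] addr=0x36 blk=3 s=1: L1-HIT | VC []
  [12] addr=0x50 blk=5 s=1: MISS | VC [3]
  [13] addr=0x3f blk=3 s=1: VC-HIT | VC [5]
  [14] addr=0x30 blk=3 s=1: L1-HIT | VC [5]
  [15] addr=0x56 blk=5 s=1: VC-HIT | VC [3]
  [16] addr=0x3d blk=3 s=1: VC-HIT | VC [5]

MISSES = 2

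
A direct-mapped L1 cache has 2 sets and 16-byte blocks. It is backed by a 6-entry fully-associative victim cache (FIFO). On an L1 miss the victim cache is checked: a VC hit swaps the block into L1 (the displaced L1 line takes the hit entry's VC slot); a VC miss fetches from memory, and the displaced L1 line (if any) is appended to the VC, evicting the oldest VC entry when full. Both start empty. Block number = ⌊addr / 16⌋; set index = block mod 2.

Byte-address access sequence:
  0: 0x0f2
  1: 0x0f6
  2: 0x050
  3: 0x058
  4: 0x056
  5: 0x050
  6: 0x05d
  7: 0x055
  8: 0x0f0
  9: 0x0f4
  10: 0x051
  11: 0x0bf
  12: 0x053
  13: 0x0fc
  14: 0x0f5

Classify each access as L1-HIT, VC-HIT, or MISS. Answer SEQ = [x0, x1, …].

SEQ = [MISS, L1-HIT, MISS, L1-HIT, L1-HIT, L1-HIT, L1-HIT, L1-HIT, VC-HIT, L1-HIT, VC-HIT, MISS, VC-HIT, VC-HIT, L1-HIT]

#0 0xf2→b15/s1 MISS; vc=[]
#1 0xf6→b15/s1 L1-HIT; vc=[]
#2 0x50→b5/s1 MISS; vc=[15]
#3 0x58→b5/s1 L1-HIT; vc=[15]
#4 0x56→b5/s1 L1-HIT; vc=[15]
#5 0x50→b5/s1 L1-HIT; vc=[15]
#6 0x5d→b5/s1 L1-HIT; vc=[15]
#7 0x55→b5/s1 L1-HIT; vc=[15]
#8 0xf0→b15/s1 VC-HIT; vc=[5]
#9 0xf4→b15/s1 L1-HIT; vc=[5]
#10 0x51→b5/s1 VC-HIT; vc=[15]
#11 0xbf→b11/s1 MISS; vc=[15,5]
#12 0x53→b5/s1 VC-HIT; vc=[15,11]
#13 0xfc→b15/s1 VC-HIT; vc=[5,11]
#14 0xf5→b15/s1 L1-HIT; vc=[5,11]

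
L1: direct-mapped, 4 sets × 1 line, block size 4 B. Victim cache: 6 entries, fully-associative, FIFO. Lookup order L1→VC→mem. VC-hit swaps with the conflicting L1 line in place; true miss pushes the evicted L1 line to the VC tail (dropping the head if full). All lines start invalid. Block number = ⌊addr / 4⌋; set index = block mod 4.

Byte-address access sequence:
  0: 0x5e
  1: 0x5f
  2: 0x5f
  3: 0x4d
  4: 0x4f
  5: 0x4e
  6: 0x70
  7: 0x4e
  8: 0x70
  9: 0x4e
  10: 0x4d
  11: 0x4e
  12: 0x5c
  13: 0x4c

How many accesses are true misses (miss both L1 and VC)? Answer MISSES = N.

MISSES = 3

#0 0x5e→b23/s3 MISS; vc=[]
#1 0x5f→b23/s3 L1-HIT; vc=[]
#2 0x5f→b23/s3 L1-HIT; vc=[]
#3 0x4d→b19/s3 MISS; vc=[23]
#4 0x4f→b19/s3 L1-HIT; vc=[23]
#5 0x4e→b19/s3 L1-HIT; vc=[23]
#6 0x70→b28/s0 MISS; vc=[23]
#7 0x4e→b19/s3 L1-HIT; vc=[23]
#8 0x70→b28/s0 L1-HIT; vc=[23]
#9 0x4e→b19/s3 L1-HIT; vc=[23]
#10 0x4d→b19/s3 L1-HIT; vc=[23]
#11 0x4e→b19/s3 L1-HIT; vc=[23]
#12 0x5c→b23/s3 VC-HIT; vc=[19]
#13 0x4c→b19/s3 VC-HIT; vc=[23]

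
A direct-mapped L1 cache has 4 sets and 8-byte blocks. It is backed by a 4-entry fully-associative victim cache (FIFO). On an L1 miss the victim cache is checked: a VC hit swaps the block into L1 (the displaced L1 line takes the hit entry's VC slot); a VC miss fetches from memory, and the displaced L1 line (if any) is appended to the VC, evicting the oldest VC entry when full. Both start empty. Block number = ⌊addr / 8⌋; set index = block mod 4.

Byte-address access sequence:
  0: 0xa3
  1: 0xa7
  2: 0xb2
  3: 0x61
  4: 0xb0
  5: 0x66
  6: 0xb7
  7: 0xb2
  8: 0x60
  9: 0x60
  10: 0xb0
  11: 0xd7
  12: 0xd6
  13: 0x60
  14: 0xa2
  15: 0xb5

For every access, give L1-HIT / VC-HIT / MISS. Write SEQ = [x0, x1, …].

  [0] addr=0xa3 blk=20 s=0: MISS | VC []
  [1] addr=0xa7 blk=20 s=0: L1-HIT | VC []
  [2] addr=0xb2 blk=22 s=2: MISS | VC []
  [3] addr=0x61 blk=12 s=0: MISS | VC [20]
  [4] addr=0xb0 blk=22 s=2: L1-HIT | VC [20]
  [5] addr=0x66 blk=12 s=0: L1-HIT | VC [20]
  [6] addr=0xb7 blk=22 s=2: L1-HIT | VC [20]
  [7] addr=0xb2 blk=22 s=2: L1-HIT | VC [20]
  [8] addr=0x60 blk=12 s=0: L1-HIT | VC [20]
  [9] addr=0x60 blk=12 s=0: L1-HIT | VC [20]
  [10] addr=0xb0 blk=22 s=2: L1-HIT | VC [20]
  [11] addr=0xd7 blk=26 s=2: MISS | VC [20, 22]
  [12] addr=0xd6 blk=26 s=2: L1-HIT | VC [20, 22]
  [13] addr=0x60 blk=12 s=0: L1-HIT | VC [20, 22]
  [14] addr=0xa2 blk=20 s=0: VC-HIT | VC [12, 22]
  [15] addr=0xb5 blk=22 s=2: VC-HIT | VC [12, 26]

SEQ = [MISS, L1-HIT, MISS, MISS, L1-HIT, L1-HIT, L1-HIT, L1-HIT, L1-HIT, L1-HIT, L1-HIT, MISS, L1-HIT, L1-HIT, VC-HIT, VC-HIT]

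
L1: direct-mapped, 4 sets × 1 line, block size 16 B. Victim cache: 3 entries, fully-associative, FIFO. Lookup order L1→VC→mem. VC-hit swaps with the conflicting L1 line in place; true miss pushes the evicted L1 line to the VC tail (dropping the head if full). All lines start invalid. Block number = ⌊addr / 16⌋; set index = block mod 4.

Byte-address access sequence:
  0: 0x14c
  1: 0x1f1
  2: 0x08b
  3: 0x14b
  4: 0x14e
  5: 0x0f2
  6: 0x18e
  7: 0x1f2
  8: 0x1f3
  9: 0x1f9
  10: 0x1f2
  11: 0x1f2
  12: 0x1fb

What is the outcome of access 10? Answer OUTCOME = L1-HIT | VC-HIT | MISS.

OUTCOME = L1-HIT

  [0] addr=0x14c blk=20 s=0: MISS | VC []
  [1] addr=0x1f1 blk=31 s=3: MISS | VC []
  [2] addr=0x8b blk=8 s=0: MISS | VC [20]
  [3] addr=0x14b blk=20 s=0: VC-HIT | VC [8]
  [4] addr=0x14e blk=20 s=0: L1-HIT | VC [8]
  [5] addr=0xf2 blk=15 s=3: MISS | VC [8, 31]
  [6] addr=0x18e blk=24 s=0: MISS | VC [8, 31, 20]
  [7] addr=0x1f2 blk=31 s=3: VC-HIT | VC [8, 15, 20]
  [8] addr=0x1f3 blk=31 s=3: L1-HIT | VC [8, 15, 20]
  [9] addr=0x1f9 blk=31 s=3: L1-HIT | VC [8, 15, 20]
  [10] addr=0x1f2 blk=31 s=3: L1-HIT | VC [8, 15, 20]
  [11] addr=0x1f2 blk=31 s=3: L1-HIT | VC [8, 15, 20]
  [12] addr=0x1fb blk=31 s=3: L1-HIT | VC [8, 15, 20]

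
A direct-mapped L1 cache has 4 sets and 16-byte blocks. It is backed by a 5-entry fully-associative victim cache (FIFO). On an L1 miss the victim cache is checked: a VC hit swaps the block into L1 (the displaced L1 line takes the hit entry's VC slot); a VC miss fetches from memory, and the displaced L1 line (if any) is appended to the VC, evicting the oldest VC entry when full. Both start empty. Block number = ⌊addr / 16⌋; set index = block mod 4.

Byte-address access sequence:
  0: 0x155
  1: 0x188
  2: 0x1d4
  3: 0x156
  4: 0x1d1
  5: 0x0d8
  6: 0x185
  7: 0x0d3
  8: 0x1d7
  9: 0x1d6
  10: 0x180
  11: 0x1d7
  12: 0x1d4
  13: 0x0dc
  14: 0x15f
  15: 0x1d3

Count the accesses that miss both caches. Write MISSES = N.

#0 0x155→b21/s1 MISS; vc=[]
#1 0x188→b24/s0 MISS; vc=[]
#2 0x1d4→b29/s1 MISS; vc=[21]
#3 0x156→b21/s1 VC-HIT; vc=[29]
#4 0x1d1→b29/s1 VC-HIT; vc=[21]
#5 0xd8→b13/s1 MISS; vc=[21,29]
#6 0x185→b24/s0 L1-HIT; vc=[21,29]
#7 0xd3→b13/s1 L1-HIT; vc=[21,29]
#8 0x1d7→b29/s1 VC-HIT; vc=[21,13]
#9 0x1d6→b29/s1 L1-HIT; vc=[21,13]
#10 0x180→b24/s0 L1-HIT; vc=[21,13]
#11 0x1d7→b29/s1 L1-HIT; vc=[21,13]
#12 0x1d4→b29/s1 L1-HIT; vc=[21,13]
#13 0xdc→b13/s1 VC-HIT; vc=[21,29]
#14 0x15f→b21/s1 VC-HIT; vc=[13,29]
#15 0x1d3→b29/s1 VC-HIT; vc=[13,21]

MISSES = 4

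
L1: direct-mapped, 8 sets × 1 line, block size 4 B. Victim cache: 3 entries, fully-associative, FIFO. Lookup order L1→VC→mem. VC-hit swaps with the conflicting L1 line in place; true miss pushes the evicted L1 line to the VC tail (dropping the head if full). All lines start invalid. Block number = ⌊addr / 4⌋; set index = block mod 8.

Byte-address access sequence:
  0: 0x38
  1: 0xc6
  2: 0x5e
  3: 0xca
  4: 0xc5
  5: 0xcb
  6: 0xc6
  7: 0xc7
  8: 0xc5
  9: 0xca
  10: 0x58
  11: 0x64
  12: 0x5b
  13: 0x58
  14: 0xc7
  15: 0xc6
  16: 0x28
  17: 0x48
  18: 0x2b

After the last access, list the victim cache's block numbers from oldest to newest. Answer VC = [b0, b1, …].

#0 0x38→b14/s6 MISS; vc=[]
#1 0xc6→b49/s1 MISS; vc=[]
#2 0x5e→b23/s7 MISS; vc=[]
#3 0xca→b50/s2 MISS; vc=[]
#4 0xc5→b49/s1 L1-HIT; vc=[]
#5 0xcb→b50/s2 L1-HIT; vc=[]
#6 0xc6→b49/s1 L1-HIT; vc=[]
#7 0xc7→b49/s1 L1-HIT; vc=[]
#8 0xc5→b49/s1 L1-HIT; vc=[]
#9 0xca→b50/s2 L1-HIT; vc=[]
#10 0x58→b22/s6 MISS; vc=[14]
#11 0x64→b25/s1 MISS; vc=[14,49]
#12 0x5b→b22/s6 L1-HIT; vc=[14,49]
#13 0x58→b22/s6 L1-HIT; vc=[14,49]
#14 0xc7→b49/s1 VC-HIT; vc=[14,25]
#15 0xc6→b49/s1 L1-HIT; vc=[14,25]
#16 0x28→b10/s2 MISS; vc=[14,25,50]
#17 0x48→b18/s2 MISS; vc=[25,50,10]
#18 0x2b→b10/s2 VC-HIT; vc=[25,50,18]

VC = [25, 50, 18]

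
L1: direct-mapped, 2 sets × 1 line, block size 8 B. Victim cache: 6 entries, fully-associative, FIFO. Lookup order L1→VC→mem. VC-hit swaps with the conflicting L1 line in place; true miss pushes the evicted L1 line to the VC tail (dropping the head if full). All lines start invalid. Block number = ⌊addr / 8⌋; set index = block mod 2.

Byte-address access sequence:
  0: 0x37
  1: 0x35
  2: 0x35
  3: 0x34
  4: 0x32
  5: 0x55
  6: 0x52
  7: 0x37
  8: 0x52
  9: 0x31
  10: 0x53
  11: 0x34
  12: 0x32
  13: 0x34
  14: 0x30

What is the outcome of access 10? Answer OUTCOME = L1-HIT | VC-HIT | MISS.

#0 0x37→b6/s0 MISS; vc=[]
#1 0x35→b6/s0 L1-HIT; vc=[]
#2 0x35→b6/s0 L1-HIT; vc=[]
#3 0x34→b6/s0 L1-HIT; vc=[]
#4 0x32→b6/s0 L1-HIT; vc=[]
#5 0x55→b10/s0 MISS; vc=[6]
#6 0x52→b10/s0 L1-HIT; vc=[6]
#7 0x37→b6/s0 VC-HIT; vc=[10]
#8 0x52→b10/s0 VC-HIT; vc=[6]
#9 0x31→b6/s0 VC-HIT; vc=[10]
#10 0x53→b10/s0 VC-HIT; vc=[6]
#11 0x34→b6/s0 VC-HIT; vc=[10]
#12 0x32→b6/s0 L1-HIT; vc=[10]
#13 0x34→b6/s0 L1-HIT; vc=[10]
#14 0x30→b6/s0 L1-HIT; vc=[10]

OUTCOME = VC-HIT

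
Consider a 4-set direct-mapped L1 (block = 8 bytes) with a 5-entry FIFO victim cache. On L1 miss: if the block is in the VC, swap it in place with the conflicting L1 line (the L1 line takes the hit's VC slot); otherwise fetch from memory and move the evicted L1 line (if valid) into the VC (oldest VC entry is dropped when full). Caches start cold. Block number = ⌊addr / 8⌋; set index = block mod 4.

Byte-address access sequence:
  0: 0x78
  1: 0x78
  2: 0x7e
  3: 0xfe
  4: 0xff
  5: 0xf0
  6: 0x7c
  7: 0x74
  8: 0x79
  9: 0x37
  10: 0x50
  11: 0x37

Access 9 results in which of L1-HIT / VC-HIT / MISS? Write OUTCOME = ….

OUTCOME = MISS

0: 0x78 (blk 15, set 3) → MISS  vc=[]
1: 0x78 (blk 15, set 3) → L1-HIT  vc=[]
2: 0x7e (blk 15, set 3) → L1-HIT  vc=[]
3: 0xfe (blk 31, set 3) → MISS  vc=[15]
4: 0xff (blk 31, set 3) → L1-HIT  vc=[15]
5: 0xf0 (blk 30, set 2) → MISS  vc=[15]
6: 0x7c (blk 15, set 3) → VC-HIT  vc=[31]
7: 0x74 (blk 14, set 2) → MISS  vc=[31, 30]
8: 0x79 (blk 15, set 3) → L1-HIT  vc=[31, 30]
9: 0x37 (blk 6, set 2) → MISS  vc=[31, 30, 14]
10: 0x50 (blk 10, set 2) → MISS  vc=[31, 30, 14, 6]
11: 0x37 (blk 6, set 2) → VC-HIT  vc=[31, 30, 14, 10]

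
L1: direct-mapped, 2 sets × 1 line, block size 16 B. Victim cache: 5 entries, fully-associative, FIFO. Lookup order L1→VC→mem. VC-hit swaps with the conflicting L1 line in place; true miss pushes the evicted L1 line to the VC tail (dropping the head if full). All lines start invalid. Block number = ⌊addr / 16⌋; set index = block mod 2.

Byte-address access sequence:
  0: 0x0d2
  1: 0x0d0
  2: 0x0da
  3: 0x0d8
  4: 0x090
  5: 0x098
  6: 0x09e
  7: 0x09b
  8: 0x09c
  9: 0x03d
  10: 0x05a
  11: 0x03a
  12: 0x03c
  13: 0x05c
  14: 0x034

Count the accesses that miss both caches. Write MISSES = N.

  [0] addr=0xd2 blk=13 s=1: MISS | VC []
  [1] addr=0xd0 blk=13 s=1: L1-HIT | VC []
  [2] addr=0xda blk=13 s=1: L1-HIT | VC []
  [3] addr=0xd8 blk=13 s=1: L1-HIT | VC []
  [4] addr=0x90 blk=9 s=1: MISS | VC [13]
  [5] addr=0x98 blk=9 s=1: L1-HIT | VC [13]
  [6] addr=0x9e blk=9 s=1: L1-HIT | VC [13]
  [7] addr=0x9b blk=9 s=1: L1-HIT | VC [13]
  [8] addr=0x9c blk=9 s=1: L1-HIT | VC [13]
  [9] addr=0x3d blk=3 s=1: MISS | VC [13, 9]
  [10] addr=0x5a blk=5 s=1: MISS | VC [13, 9, 3]
  [11] addr=0x3a blk=3 s=1: VC-HIT | VC [13, 9, 5]
  [12] addr=0x3c blk=3 s=1: L1-HIT | VC [13, 9, 5]
  [13] addr=0x5c blk=5 s=1: VC-HIT | VC [13, 9, 3]
  [14] addr=0x34 blk=3 s=1: VC-HIT | VC [13, 9, 5]

MISSES = 4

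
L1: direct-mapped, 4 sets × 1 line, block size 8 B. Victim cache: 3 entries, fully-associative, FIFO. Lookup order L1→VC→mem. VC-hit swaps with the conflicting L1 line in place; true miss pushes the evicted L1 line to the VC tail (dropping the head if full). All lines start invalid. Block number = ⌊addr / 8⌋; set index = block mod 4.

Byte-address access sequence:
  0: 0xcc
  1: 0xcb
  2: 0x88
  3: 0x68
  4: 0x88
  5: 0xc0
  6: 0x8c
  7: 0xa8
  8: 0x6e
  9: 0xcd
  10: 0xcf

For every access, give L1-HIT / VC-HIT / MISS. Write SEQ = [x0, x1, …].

SEQ = [MISS, L1-HIT, MISS, MISS, VC-HIT, MISS, L1-HIT, MISS, VC-HIT, VC-HIT, L1-HIT]

  [0] addr=0xcc blk=25 s=1: MISS | VC []
  [1] addr=0xcb blk=25 s=1: L1-HIT | VC []
  [2] addr=0x88 blk=17 s=1: MISS | VC [25]
  [3] addr=0x68 blk=13 s=1: MISS | VC [25, 17]
  [4] addr=0x88 blk=17 s=1: VC-HIT | VC [25, 13]
  [5] addr=0xc0 blk=24 s=0: MISS | VC [25, 13]
  [6] addr=0x8c blk=17 s=1: L1-HIT | VC [25, 13]
  [7] addr=0xa8 blk=21 s=1: MISS | VC [25, 13, 17]
  [8] addr=0x6e blk=13 s=1: VC-HIT | VC [25, 21, 17]
  [9] addr=0xcd blk=25 s=1: VC-HIT | VC [13, 21, 17]
  [10] addr=0xcf blk=25 s=1: L1-HIT | VC [13, 21, 17]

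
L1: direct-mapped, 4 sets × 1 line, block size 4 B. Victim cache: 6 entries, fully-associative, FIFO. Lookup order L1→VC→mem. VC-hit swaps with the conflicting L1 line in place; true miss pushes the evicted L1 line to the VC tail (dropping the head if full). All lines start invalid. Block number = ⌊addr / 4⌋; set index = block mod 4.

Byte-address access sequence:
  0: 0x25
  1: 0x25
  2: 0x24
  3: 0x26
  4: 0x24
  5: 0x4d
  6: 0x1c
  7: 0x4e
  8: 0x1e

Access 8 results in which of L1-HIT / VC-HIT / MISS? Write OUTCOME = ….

  [0] addr=0x25 blk=9 s=1: MISS | VC []
  [1] addr=0x25 blk=9 s=1: L1-HIT | VC []
  [2] addr=0x24 blk=9 s=1: L1-HIT | VC []
  [3] addr=0x26 blk=9 s=1: L1-HIT | VC []
  [4] addr=0x24 blk=9 s=1: L1-HIT | VC []
  [5] addr=0x4d blk=19 s=3: MISS | VC []
  [6] addr=0x1c blk=7 s=3: MISS | VC [19]
  [7] addr=0x4e blk=19 s=3: VC-HIT | VC [7]
  [8] addr=0x1e blk=7 s=3: VC-HIT | VC [19]

OUTCOME = VC-HIT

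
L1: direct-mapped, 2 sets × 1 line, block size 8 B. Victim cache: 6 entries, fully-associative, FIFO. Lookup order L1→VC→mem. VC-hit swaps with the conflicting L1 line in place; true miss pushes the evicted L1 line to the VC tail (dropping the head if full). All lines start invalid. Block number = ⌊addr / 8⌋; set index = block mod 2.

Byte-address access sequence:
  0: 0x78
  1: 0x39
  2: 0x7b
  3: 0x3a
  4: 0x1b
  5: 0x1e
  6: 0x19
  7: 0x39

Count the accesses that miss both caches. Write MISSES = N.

MISSES = 3

0: 0x78 (blk 15, set 1) → MISS  vc=[]
1: 0x39 (blk 7, set 1) → MISS  vc=[15]
2: 0x7b (blk 15, set 1) → VC-HIT  vc=[7]
3: 0x3a (blk 7, set 1) → VC-HIT  vc=[15]
4: 0x1b (blk 3, set 1) → MISS  vc=[15, 7]
5: 0x1e (blk 3, set 1) → L1-HIT  vc=[15, 7]
6: 0x19 (blk 3, set 1) → L1-HIT  vc=[15, 7]
7: 0x39 (blk 7, set 1) → VC-HIT  vc=[15, 3]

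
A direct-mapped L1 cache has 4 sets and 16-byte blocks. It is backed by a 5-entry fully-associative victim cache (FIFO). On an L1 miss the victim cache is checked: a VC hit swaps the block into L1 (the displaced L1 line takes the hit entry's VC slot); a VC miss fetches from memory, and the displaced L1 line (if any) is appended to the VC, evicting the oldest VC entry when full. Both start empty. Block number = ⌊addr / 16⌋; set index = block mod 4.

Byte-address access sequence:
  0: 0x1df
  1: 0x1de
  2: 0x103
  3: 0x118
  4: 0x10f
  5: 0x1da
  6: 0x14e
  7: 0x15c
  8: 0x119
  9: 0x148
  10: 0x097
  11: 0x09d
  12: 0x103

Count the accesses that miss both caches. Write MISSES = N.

MISSES = 6

0: 0x1df (blk 29, set 1) → MISS  vc=[]
1: 0x1de (blk 29, set 1) → L1-HIT  vc=[]
2: 0x103 (blk 16, set 0) → MISS  vc=[]
3: 0x118 (blk 17, set 1) → MISS  vc=[29]
4: 0x10f (blk 16, set 0) → L1-HIT  vc=[29]
5: 0x1da (blk 29, set 1) → VC-HIT  vc=[17]
6: 0x14e (blk 20, set 0) → MISS  vc=[17, 16]
7: 0x15c (blk 21, set 1) → MISS  vc=[17, 16, 29]
8: 0x119 (blk 17, set 1) → VC-HIT  vc=[21, 16, 29]
9: 0x148 (blk 20, set 0) → L1-HIT  vc=[21, 16, 29]
10: 0x97 (blk 9, set 1) → MISS  vc=[21, 16, 29, 17]
11: 0x9d (blk 9, set 1) → L1-HIT  vc=[21, 16, 29, 17]
12: 0x103 (blk 16, set 0) → VC-HIT  vc=[21, 20, 29, 17]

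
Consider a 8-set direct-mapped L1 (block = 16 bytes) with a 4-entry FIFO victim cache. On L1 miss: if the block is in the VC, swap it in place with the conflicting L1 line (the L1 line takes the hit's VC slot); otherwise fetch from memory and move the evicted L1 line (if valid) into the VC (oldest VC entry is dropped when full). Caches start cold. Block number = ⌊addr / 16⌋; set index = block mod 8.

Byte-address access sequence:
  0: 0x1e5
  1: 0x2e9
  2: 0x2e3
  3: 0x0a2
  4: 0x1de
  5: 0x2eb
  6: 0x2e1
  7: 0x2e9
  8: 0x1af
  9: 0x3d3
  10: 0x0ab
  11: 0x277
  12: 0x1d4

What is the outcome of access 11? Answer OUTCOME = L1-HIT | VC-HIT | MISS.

OUTCOME = MISS

#0 0x1e5→b30/s6 MISS; vc=[]
#1 0x2e9→b46/s6 MISS; vc=[30]
#2 0x2e3→b46/s6 L1-HIT; vc=[30]
#3 0xa2→b10/s2 MISS; vc=[30]
#4 0x1de→b29/s5 MISS; vc=[30]
#5 0x2eb→b46/s6 L1-HIT; vc=[30]
#6 0x2e1→b46/s6 L1-HIT; vc=[30]
#7 0x2e9→b46/s6 L1-HIT; vc=[30]
#8 0x1af→b26/s2 MISS; vc=[30,10]
#9 0x3d3→b61/s5 MISS; vc=[30,10,29]
#10 0xab→b10/s2 VC-HIT; vc=[30,26,29]
#11 0x277→b39/s7 MISS; vc=[30,26,29]
#12 0x1d4→b29/s5 VC-HIT; vc=[30,26,61]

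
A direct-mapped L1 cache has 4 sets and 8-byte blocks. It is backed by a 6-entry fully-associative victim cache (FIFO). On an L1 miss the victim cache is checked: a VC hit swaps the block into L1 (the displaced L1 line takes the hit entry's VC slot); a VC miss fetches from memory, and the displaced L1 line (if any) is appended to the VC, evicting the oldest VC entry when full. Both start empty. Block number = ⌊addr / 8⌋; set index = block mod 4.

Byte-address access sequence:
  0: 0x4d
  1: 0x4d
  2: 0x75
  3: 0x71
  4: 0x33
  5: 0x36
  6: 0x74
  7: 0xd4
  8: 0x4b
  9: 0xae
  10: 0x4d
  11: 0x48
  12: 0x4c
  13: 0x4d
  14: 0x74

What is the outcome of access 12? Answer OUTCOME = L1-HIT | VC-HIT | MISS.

#0 0x4d→b9/s1 MISS; vc=[]
#1 0x4d→b9/s1 L1-HIT; vc=[]
#2 0x75→b14/s2 MISS; vc=[]
#3 0x71→b14/s2 L1-HIT; vc=[]
#4 0x33→b6/s2 MISS; vc=[14]
#5 0x36→b6/s2 L1-HIT; vc=[14]
#6 0x74→b14/s2 VC-HIT; vc=[6]
#7 0xd4→b26/s2 MISS; vc=[6,14]
#8 0x4b→b9/s1 L1-HIT; vc=[6,14]
#9 0xae→b21/s1 MISS; vc=[6,14,9]
#10 0x4d→b9/s1 VC-HIT; vc=[6,14,21]
#11 0x48→b9/s1 L1-HIT; vc=[6,14,21]
#12 0x4c→b9/s1 L1-HIT; vc=[6,14,21]
#13 0x4d→b9/s1 L1-HIT; vc=[6,14,21]
#14 0x74→b14/s2 VC-HIT; vc=[6,26,21]

OUTCOME = L1-HIT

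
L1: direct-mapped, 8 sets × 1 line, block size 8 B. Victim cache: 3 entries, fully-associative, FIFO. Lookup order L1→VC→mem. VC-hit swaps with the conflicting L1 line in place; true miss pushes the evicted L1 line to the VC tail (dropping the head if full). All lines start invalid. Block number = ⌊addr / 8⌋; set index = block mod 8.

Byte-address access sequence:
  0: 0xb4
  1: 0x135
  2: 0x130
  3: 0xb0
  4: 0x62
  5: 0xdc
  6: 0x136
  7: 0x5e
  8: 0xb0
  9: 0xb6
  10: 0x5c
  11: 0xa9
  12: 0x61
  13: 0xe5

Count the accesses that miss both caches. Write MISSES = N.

MISSES = 7

  [0] addr=0xb4 blk=22 s=6: MISS | VC []
  [1] addr=0x135 blk=38 s=6: MISS | VC [22]
  [2] addr=0x130 blk=38 s=6: L1-HIT | VC [22]
  [3] addr=0xb0 blk=22 s=6: VC-HIT | VC [38]
  [4] addr=0x62 blk=12 s=4: MISS | VC [38]
  [5] addr=0xdc blk=27 s=3: MISS | VC [38]
  [6] addr=0x136 blk=38 s=6: VC-HIT | VC [22]
  [7] addr=0x5e blk=11 s=3: MISS | VC [22, 27]
  [8] addr=0xb0 blk=22 s=6: VC-HIT | VC [38, 27]
  [9] addr=0xb6 blk=22 s=6: L1-HIT | VC [38, 27]
  [10] addr=0x5c blk=11 s=3: L1-HIT | VC [38, 27]
  [11] addr=0xa9 blk=21 s=5: MISS | VC [38, 27]
  [12] addr=0x61 blk=12 s=4: L1-HIT | VC [38, 27]
  [13] addr=0xe5 blk=28 s=4: MISS | VC [38, 27, 12]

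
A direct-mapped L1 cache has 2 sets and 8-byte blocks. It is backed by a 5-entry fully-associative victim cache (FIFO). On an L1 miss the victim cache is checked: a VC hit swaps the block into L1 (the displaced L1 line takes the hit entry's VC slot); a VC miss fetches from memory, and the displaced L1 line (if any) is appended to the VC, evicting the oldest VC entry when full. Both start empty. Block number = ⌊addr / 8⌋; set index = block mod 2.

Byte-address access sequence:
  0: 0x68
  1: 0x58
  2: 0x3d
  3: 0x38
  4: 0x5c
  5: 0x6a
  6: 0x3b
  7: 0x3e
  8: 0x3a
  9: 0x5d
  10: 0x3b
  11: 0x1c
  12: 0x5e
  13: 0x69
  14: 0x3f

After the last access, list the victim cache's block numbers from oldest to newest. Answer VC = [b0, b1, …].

VC = [3, 11, 13]

0: 0x68 (blk 13, set 1) → MISS  vc=[]
1: 0x58 (blk 11, set 1) → MISS  vc=[13]
2: 0x3d (blk 7, set 1) → MISS  vc=[13, 11]
3: 0x38 (blk 7, set 1) → L1-HIT  vc=[13, 11]
4: 0x5c (blk 11, set 1) → VC-HIT  vc=[13, 7]
5: 0x6a (blk 13, set 1) → VC-HIT  vc=[11, 7]
6: 0x3b (blk 7, set 1) → VC-HIT  vc=[11, 13]
7: 0x3e (blk 7, set 1) → L1-HIT  vc=[11, 13]
8: 0x3a (blk 7, set 1) → L1-HIT  vc=[11, 13]
9: 0x5d (blk 11, set 1) → VC-HIT  vc=[7, 13]
10: 0x3b (blk 7, set 1) → VC-HIT  vc=[11, 13]
11: 0x1c (blk 3, set 1) → MISS  vc=[11, 13, 7]
12: 0x5e (blk 11, set 1) → VC-HIT  vc=[3, 13, 7]
13: 0x69 (blk 13, set 1) → VC-HIT  vc=[3, 11, 7]
14: 0x3f (blk 7, set 1) → VC-HIT  vc=[3, 11, 13]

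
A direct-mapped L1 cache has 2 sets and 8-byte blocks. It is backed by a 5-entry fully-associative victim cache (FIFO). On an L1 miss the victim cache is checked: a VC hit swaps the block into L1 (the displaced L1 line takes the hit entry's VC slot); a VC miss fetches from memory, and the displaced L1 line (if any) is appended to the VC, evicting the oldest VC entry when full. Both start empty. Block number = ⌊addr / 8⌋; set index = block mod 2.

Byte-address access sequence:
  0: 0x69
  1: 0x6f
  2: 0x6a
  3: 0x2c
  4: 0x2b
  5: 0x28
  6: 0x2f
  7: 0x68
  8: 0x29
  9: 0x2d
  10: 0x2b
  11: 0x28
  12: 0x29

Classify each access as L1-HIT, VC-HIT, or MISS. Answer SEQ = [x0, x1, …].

#0 0x69→b13/s1 MISS; vc=[]
#1 0x6f→b13/s1 L1-HIT; vc=[]
#2 0x6a→b13/s1 L1-HIT; vc=[]
#3 0x2c→b5/s1 MISS; vc=[13]
#4 0x2b→b5/s1 L1-HIT; vc=[13]
#5 0x28→b5/s1 L1-HIT; vc=[13]
#6 0x2f→b5/s1 L1-HIT; vc=[13]
#7 0x68→b13/s1 VC-HIT; vc=[5]
#8 0x29→b5/s1 VC-HIT; vc=[13]
#9 0x2d→b5/s1 L1-HIT; vc=[13]
#10 0x2b→b5/s1 L1-HIT; vc=[13]
#11 0x28→b5/s1 L1-HIT; vc=[13]
#12 0x29→b5/s1 L1-HIT; vc=[13]

SEQ = [MISS, L1-HIT, L1-HIT, MISS, L1-HIT, L1-HIT, L1-HIT, VC-HIT, VC-HIT, L1-HIT, L1-HIT, L1-HIT, L1-HIT]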